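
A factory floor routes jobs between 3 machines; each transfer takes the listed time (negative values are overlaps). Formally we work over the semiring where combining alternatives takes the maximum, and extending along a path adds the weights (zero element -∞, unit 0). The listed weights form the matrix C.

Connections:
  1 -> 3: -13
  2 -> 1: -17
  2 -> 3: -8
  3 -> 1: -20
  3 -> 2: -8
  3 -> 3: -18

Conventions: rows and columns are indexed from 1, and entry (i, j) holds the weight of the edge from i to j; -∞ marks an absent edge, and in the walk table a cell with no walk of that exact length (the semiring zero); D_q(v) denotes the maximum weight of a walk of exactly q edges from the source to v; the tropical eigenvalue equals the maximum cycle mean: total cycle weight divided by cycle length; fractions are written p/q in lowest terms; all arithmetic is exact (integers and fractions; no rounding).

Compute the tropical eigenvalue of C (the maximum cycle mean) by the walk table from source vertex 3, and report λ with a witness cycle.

q=0: [-∞, -∞, 0]
q=1: [-20, -8, -18]
q=2: [-25, -26, -16]
q=3: [-36, -24, -34]
Optimal cycle mean attained by: cycle 2->3->2, total (-8) + (-8), length 2.
Answer: λ = -8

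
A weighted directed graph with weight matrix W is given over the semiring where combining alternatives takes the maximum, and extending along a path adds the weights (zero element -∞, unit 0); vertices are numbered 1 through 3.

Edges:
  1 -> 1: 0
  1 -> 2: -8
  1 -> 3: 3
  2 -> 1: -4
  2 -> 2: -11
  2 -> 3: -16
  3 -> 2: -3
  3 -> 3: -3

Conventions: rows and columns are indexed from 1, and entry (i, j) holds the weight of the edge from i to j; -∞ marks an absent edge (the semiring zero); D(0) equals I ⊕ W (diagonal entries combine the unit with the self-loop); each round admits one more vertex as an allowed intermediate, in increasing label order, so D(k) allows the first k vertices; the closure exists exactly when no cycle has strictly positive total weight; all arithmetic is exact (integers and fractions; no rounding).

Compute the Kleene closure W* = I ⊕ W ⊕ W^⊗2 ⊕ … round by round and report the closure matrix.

D(0):
  [0, -8, 3]
  [-4, 0, -16]
  [-∞, -3, 0]
D(1):
  [0, -8, 3]
  [-4, 0, -1]
  [-∞, -3, 0]
D(2):
  [0, -8, 3]
  [-4, 0, -1]
  [-7, -3, 0]
D(3):
  [0, 0, 3]
  [-4, 0, -1]
  [-7, -3, 0]
Answer: W* = [[0, 0, 3], [-4, 0, -1], [-7, -3, 0]]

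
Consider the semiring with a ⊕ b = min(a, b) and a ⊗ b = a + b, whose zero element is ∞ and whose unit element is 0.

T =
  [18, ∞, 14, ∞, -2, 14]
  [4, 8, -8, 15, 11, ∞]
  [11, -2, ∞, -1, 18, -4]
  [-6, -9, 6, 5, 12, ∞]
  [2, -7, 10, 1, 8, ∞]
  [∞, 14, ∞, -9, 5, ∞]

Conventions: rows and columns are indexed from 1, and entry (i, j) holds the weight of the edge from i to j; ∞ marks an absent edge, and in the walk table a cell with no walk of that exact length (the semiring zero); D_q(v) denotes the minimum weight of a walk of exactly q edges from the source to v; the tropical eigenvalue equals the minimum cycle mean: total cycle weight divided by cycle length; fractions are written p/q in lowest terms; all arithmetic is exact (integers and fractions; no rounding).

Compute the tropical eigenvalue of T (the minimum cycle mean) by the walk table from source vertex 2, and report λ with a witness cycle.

q=0: [∞, 0, ∞, ∞, ∞, ∞]
q=1: [4, 8, -8, 15, 11, ∞]
q=2: [3, -10, 0, -9, 2, -12]
q=3: [-15, -18, -18, -21, -7, -4]
q=4: [-27, -30, -26, -19, -17, -22]
q=5: [-26, -28, -38, -31, -29, -30]
q=6: [-37, -40, -36, -39, -28, -42]
Optimal cycle mean attained by: cycle 2->3->6->4->2, total (-8) + (-4) + (-9) + (-9), length 4.
Answer: λ = -15/2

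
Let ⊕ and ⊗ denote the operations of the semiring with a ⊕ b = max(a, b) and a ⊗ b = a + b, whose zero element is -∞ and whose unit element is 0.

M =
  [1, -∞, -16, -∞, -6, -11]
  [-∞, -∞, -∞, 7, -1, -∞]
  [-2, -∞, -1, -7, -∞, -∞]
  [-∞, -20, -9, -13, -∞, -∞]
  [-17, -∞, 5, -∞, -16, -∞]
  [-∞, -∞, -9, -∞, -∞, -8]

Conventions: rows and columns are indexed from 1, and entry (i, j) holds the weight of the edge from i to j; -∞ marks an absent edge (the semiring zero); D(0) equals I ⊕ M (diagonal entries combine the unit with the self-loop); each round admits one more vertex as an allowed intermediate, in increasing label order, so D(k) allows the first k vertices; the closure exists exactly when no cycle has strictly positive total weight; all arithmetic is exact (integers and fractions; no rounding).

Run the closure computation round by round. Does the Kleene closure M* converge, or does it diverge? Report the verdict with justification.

Detection: at round 0, diagonal entry (1, 1) turns strictly positive.
Key observation: the cycle 1->1 has total weight 1, which is strictly positive.
Answer: DIVERGES — positive cycle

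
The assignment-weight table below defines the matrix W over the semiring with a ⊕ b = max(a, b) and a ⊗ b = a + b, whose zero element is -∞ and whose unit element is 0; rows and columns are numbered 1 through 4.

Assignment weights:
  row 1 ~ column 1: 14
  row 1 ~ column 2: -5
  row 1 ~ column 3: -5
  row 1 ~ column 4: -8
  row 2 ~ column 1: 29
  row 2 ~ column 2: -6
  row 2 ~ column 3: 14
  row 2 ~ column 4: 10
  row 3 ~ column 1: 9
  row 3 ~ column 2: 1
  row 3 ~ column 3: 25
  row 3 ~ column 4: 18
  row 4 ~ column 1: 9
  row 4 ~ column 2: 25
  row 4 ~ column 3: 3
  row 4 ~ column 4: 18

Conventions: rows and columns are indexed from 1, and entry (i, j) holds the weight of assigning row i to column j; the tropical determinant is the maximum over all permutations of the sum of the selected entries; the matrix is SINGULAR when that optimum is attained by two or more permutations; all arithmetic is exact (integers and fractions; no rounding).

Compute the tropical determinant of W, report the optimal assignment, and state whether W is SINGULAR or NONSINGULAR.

σ = (1, 2, 3, 4): 14 + (-6) + 25 + 18 = 51
σ = (1, 2, 4, 3): 14 + (-6) + 18 + 3 = 29
σ = (1, 3, 2, 4): 14 + 14 + 1 + 18 = 47
σ = (1, 3, 4, 2): 14 + 14 + 18 + 25 = 71
σ = (1, 4, 2, 3): 14 + 10 + 1 + 3 = 28
σ = (1, 4, 3, 2): 14 + 10 + 25 + 25 = 74
σ = (2, 1, 3, 4): (-5) + 29 + 25 + 18 = 67
σ = (2, 1, 4, 3): (-5) + 29 + 18 + 3 = 45
σ = (2, 3, 1, 4): (-5) + 14 + 9 + 18 = 36
σ = (2, 3, 4, 1): (-5) + 14 + 18 + 9 = 36
σ = (2, 4, 1, 3): (-5) + 10 + 9 + 3 = 17
σ = (2, 4, 3, 1): (-5) + 10 + 25 + 9 = 39
σ = (3, 1, 2, 4): (-5) + 29 + 1 + 18 = 43
σ = (3, 1, 4, 2): (-5) + 29 + 18 + 25 = 67
σ = (3, 2, 1, 4): (-5) + (-6) + 9 + 18 = 16
σ = (3, 2, 4, 1): (-5) + (-6) + 18 + 9 = 16
σ = (3, 4, 1, 2): (-5) + 10 + 9 + 25 = 39
σ = (3, 4, 2, 1): (-5) + 10 + 1 + 9 = 15
σ = (4, 1, 2, 3): (-8) + 29 + 1 + 3 = 25
σ = (4, 1, 3, 2): (-8) + 29 + 25 + 25 = 71
σ = (4, 2, 1, 3): (-8) + (-6) + 9 + 3 = -2
σ = (4, 2, 3, 1): (-8) + (-6) + 25 + 9 = 20
σ = (4, 3, 1, 2): (-8) + 14 + 9 + 25 = 40
σ = (4, 3, 2, 1): (-8) + 14 + 1 + 9 = 16
Optimal value attained by: σ = (1, 4, 3, 2).
Answer: det⊕(W) = 74; verdict: NONSINGULAR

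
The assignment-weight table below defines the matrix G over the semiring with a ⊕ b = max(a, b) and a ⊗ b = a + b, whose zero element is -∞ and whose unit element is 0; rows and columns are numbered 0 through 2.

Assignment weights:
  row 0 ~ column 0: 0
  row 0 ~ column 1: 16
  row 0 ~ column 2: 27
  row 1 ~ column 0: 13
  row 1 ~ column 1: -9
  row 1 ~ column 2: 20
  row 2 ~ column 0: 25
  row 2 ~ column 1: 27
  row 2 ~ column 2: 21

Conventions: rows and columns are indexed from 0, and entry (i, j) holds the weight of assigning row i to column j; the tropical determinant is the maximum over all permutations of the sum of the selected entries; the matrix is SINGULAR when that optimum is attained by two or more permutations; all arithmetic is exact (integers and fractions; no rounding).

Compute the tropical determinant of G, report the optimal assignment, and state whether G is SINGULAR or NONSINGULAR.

σ = (0, 1, 2): 0 + (-9) + 21 = 12
σ = (0, 2, 1): 0 + 20 + 27 = 47
σ = (1, 0, 2): 16 + 13 + 21 = 50
σ = (1, 2, 0): 16 + 20 + 25 = 61
σ = (2, 0, 1): 27 + 13 + 27 = 67
σ = (2, 1, 0): 27 + (-9) + 25 = 43
Optimal value attained by: σ = (2, 0, 1).
Answer: det⊕(G) = 67; verdict: NONSINGULAR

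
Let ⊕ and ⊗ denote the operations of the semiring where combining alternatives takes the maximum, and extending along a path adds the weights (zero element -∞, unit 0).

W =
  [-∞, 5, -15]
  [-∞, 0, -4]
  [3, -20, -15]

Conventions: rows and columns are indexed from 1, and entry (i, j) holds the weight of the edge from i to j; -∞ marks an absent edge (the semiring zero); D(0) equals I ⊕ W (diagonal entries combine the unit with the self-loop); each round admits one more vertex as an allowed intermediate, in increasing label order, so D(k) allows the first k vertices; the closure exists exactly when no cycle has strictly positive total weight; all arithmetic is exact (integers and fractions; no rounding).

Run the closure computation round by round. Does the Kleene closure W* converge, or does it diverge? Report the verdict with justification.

D(0):
  [0, 5, -15]
  [-∞, 0, -4]
  [3, -20, 0]
D(1):
  [0, 5, -15]
  [-∞, 0, -4]
  [3, 8, 0]
Detection: at round 2, diagonal entry (3, 3) turns strictly positive.
Key observation: the cycle 3->1->2->3 has total weight 3 + 5 + (-4), which is strictly positive.
Answer: DIVERGES — positive cycle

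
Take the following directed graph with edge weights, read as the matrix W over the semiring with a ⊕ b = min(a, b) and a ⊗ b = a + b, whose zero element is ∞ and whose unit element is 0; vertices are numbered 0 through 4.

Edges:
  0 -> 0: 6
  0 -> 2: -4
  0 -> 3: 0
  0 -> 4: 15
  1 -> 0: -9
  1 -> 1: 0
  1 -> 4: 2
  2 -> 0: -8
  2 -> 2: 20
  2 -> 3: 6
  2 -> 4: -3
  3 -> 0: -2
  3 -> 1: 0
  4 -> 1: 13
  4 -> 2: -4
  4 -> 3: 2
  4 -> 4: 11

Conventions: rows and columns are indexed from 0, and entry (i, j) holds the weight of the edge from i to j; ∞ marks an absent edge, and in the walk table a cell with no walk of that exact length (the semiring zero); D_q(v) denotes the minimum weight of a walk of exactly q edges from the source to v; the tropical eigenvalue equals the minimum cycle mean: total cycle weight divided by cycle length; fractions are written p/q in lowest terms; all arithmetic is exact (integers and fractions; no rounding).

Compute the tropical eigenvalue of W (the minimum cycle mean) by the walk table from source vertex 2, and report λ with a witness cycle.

q=0: [∞, ∞, 0, ∞, ∞]
q=1: [-8, ∞, 20, 6, -3]
q=2: [-2, 6, -12, -8, 7]
q=3: [-20, -8, -6, -6, -15]
q=4: [-17, -8, -24, -20, -9]
q=5: [-32, -20, -21, -18, -27]
Optimal cycle mean attained by: cycle 0->2->0, total (-4) + (-8), length 2.
Answer: λ = -6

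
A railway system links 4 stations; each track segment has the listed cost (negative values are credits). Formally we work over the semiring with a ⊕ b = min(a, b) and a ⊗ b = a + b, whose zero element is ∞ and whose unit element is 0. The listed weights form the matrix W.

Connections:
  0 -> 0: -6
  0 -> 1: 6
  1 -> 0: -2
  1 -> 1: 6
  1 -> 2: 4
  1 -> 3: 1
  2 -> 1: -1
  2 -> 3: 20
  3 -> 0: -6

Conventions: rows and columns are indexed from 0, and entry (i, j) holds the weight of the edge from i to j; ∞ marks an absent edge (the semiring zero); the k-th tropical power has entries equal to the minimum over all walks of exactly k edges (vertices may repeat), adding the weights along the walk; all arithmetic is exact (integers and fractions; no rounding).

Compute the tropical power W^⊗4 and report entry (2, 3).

W^⊗2:
  [-12, 0, 10, 7]
  [-8, 3, 10, 7]
  [-3, 5, 3, 0]
  [-12, 0, ∞, ∞]
W^⊗3:
  [-18, -6, 4, 1]
  [-14, -2, 7, 4]
  [-9, 2, 9, 6]
  [-18, -6, 4, 1]
W^⊗4:
  [-24, -12, -2, -5]
  [-20, -8, 2, -1]
  [-15, -3, 6, 3]
  [-24, -12, -2, -5]
Key observation: the optimum is the walk 2->1->2->1->3, with weight (-1) + 4 + (-1) + 1 = 3.
Optimal value attained by: walk 2->1->2->1->3.
Answer: (W^⊗4)[2][3] = 3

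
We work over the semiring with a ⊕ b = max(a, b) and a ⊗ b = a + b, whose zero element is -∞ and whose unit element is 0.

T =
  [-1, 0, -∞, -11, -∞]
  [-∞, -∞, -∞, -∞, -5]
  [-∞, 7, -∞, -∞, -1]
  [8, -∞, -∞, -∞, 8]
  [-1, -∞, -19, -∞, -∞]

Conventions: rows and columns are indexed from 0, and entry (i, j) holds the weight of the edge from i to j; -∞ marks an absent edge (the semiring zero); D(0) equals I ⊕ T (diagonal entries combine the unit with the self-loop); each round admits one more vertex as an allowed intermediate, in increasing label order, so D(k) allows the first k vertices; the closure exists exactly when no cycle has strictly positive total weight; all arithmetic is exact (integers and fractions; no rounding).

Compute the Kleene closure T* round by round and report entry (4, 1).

D(0):
  [0, 0, -∞, -11, -∞]
  [-∞, 0, -∞, -∞, -5]
  [-∞, 7, 0, -∞, -1]
  [8, -∞, -∞, 0, 8]
  [-1, -∞, -19, -∞, 0]
D(1):
  [0, 0, -∞, -11, -∞]
  [-∞, 0, -∞, -∞, -5]
  [-∞, 7, 0, -∞, -1]
  [8, 8, -∞, 0, 8]
  [-1, -1, -19, -12, 0]
D(2):
  [0, 0, -∞, -11, -5]
  [-∞, 0, -∞, -∞, -5]
  [-∞, 7, 0, -∞, 2]
  [8, 8, -∞, 0, 8]
  [-1, -1, -19, -12, 0]
D(3):
  [0, 0, -∞, -11, -5]
  [-∞, 0, -∞, -∞, -5]
  [-∞, 7, 0, -∞, 2]
  [8, 8, -∞, 0, 8]
  [-1, -1, -19, -12, 0]
D(4):
  [0, 0, -∞, -11, -3]
  [-∞, 0, -∞, -∞, -5]
  [-∞, 7, 0, -∞, 2]
  [8, 8, -∞, 0, 8]
  [-1, -1, -19, -12, 0]
D(5):
  [0, 0, -22, -11, -3]
  [-6, 0, -24, -17, -5]
  [1, 7, 0, -10, 2]
  [8, 8, -11, 0, 8]
  [-1, -1, -19, -12, 0]
Answer: T*[4][1] = -1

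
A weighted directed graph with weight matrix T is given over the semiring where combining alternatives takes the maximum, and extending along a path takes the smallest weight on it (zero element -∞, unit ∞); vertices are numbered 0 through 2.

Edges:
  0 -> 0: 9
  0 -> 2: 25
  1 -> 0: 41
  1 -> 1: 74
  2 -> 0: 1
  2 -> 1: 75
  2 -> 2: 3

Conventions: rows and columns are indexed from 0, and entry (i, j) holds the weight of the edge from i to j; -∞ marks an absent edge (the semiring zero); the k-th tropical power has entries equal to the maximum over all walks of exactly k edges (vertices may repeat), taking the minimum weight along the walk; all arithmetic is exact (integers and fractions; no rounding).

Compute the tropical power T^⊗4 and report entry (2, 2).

T^⊗2:
  [9, 25, 9]
  [41, 74, 25]
  [41, 74, 3]
T^⊗3:
  [25, 25, 9]
  [41, 74, 25]
  [41, 74, 25]
T^⊗4:
  [25, 25, 25]
  [41, 74, 25]
  [41, 74, 25]
Key observation: the optimum is the walk 2->1->1->0->2, with weight 75 min 74 min 41 min 25 = 25.
Optimal value attained by: walk 2->1->1->0->2.
Answer: (T^⊗4)[2][2] = 25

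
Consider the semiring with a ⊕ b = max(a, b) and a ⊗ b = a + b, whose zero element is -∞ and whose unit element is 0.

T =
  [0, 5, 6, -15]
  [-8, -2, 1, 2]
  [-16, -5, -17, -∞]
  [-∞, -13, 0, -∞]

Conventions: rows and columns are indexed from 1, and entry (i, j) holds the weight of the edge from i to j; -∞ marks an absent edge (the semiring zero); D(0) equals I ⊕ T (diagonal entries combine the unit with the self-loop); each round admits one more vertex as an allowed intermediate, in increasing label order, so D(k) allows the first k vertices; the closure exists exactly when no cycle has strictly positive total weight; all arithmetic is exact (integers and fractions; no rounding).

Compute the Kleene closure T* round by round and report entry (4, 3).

D(0):
  [0, 5, 6, -15]
  [-8, 0, 1, 2]
  [-16, -5, 0, -∞]
  [-∞, -13, 0, 0]
D(1):
  [0, 5, 6, -15]
  [-8, 0, 1, 2]
  [-16, -5, 0, -31]
  [-∞, -13, 0, 0]
D(2):
  [0, 5, 6, 7]
  [-8, 0, 1, 2]
  [-13, -5, 0, -3]
  [-21, -13, 0, 0]
D(3):
  [0, 5, 6, 7]
  [-8, 0, 1, 2]
  [-13, -5, 0, -3]
  [-13, -5, 0, 0]
D(4):
  [0, 5, 7, 7]
  [-8, 0, 2, 2]
  [-13, -5, 0, -3]
  [-13, -5, 0, 0]
Answer: T*[4][3] = 0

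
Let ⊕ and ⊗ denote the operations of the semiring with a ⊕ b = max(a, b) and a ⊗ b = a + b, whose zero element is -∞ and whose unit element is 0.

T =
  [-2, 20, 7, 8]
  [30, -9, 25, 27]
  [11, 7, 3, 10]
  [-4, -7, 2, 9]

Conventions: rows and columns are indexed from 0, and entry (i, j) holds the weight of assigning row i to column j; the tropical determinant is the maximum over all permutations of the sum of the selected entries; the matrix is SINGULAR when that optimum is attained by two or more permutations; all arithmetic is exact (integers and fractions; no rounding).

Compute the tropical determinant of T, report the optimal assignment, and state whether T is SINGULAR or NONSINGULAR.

σ = (0, 1, 2, 3): (-2) + (-9) + 3 + 9 = 1
σ = (0, 1, 3, 2): (-2) + (-9) + 10 + 2 = 1
σ = (0, 2, 1, 3): (-2) + 25 + 7 + 9 = 39
σ = (0, 2, 3, 1): (-2) + 25 + 10 + (-7) = 26
σ = (0, 3, 1, 2): (-2) + 27 + 7 + 2 = 34
σ = (0, 3, 2, 1): (-2) + 27 + 3 + (-7) = 21
σ = (1, 0, 2, 3): 20 + 30 + 3 + 9 = 62
σ = (1, 0, 3, 2): 20 + 30 + 10 + 2 = 62
σ = (1, 2, 0, 3): 20 + 25 + 11 + 9 = 65
σ = (1, 2, 3, 0): 20 + 25 + 10 + (-4) = 51
σ = (1, 3, 0, 2): 20 + 27 + 11 + 2 = 60
σ = (1, 3, 2, 0): 20 + 27 + 3 + (-4) = 46
σ = (2, 0, 1, 3): 7 + 30 + 7 + 9 = 53
σ = (2, 0, 3, 1): 7 + 30 + 10 + (-7) = 40
σ = (2, 1, 0, 3): 7 + (-9) + 11 + 9 = 18
σ = (2, 1, 3, 0): 7 + (-9) + 10 + (-4) = 4
σ = (2, 3, 0, 1): 7 + 27 + 11 + (-7) = 38
σ = (2, 3, 1, 0): 7 + 27 + 7 + (-4) = 37
σ = (3, 0, 1, 2): 8 + 30 + 7 + 2 = 47
σ = (3, 0, 2, 1): 8 + 30 + 3 + (-7) = 34
σ = (3, 1, 0, 2): 8 + (-9) + 11 + 2 = 12
σ = (3, 1, 2, 0): 8 + (-9) + 3 + (-4) = -2
σ = (3, 2, 0, 1): 8 + 25 + 11 + (-7) = 37
σ = (3, 2, 1, 0): 8 + 25 + 7 + (-4) = 36
Optimal value attained by: σ = (1, 2, 0, 3).
Answer: det⊕(T) = 65; verdict: NONSINGULAR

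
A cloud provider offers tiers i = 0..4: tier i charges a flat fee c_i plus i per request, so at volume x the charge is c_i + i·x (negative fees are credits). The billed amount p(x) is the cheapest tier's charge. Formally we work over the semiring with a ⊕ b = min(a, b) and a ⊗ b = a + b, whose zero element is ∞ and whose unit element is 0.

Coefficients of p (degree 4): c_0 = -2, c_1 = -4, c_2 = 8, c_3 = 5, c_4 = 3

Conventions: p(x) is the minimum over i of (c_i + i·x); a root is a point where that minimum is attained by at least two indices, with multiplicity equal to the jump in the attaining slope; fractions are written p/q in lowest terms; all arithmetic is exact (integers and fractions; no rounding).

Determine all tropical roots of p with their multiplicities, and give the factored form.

hull edge (i=0, c=-2) to (i=1, c=-4): slope -2, span 1
hull edge (i=1, c=-4) to (i=4, c=3): slope 7/3, span 3
Factored form: p(x) = 3 ⊗ (x ⊕ (-7/3)) ⊗ (x ⊕ (-7/3)) ⊗ (x ⊕ (-7/3)) ⊗ (x ⊕ 2)
Answer: roots = -7/3 (mult 3), 2 (mult 1)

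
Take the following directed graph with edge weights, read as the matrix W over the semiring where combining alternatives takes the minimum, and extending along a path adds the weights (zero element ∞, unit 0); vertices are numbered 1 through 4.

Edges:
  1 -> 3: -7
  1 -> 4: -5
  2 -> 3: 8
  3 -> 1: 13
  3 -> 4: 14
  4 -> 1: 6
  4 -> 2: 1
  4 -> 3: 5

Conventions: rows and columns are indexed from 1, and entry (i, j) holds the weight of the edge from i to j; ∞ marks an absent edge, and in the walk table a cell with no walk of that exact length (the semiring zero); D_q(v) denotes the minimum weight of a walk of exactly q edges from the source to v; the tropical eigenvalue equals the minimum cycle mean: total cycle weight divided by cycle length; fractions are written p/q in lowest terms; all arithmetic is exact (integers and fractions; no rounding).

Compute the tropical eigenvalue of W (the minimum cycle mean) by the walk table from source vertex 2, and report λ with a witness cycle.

q=0: [∞, 0, ∞, ∞]
q=1: [∞, ∞, 8, ∞]
q=2: [21, ∞, ∞, 22]
q=3: [28, 23, 14, 16]
q=4: [22, 17, 21, 23]
Optimal cycle mean attained by: cycle 1->4->1, total (-5) + 6, length 2.
Answer: λ = 1/2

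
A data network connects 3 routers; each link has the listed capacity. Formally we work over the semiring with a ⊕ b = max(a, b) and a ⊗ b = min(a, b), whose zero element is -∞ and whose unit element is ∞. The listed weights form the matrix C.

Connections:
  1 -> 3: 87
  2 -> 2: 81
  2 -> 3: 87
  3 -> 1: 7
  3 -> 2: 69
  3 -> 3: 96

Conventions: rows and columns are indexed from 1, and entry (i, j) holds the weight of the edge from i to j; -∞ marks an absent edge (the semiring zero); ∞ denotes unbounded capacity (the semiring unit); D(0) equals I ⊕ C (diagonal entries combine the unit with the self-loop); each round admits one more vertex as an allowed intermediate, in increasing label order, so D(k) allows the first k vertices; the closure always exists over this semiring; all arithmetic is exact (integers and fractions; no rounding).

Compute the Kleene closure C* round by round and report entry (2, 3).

D(0):
  [∞, -∞, 87]
  [-∞, ∞, 87]
  [7, 69, ∞]
D(1):
  [∞, -∞, 87]
  [-∞, ∞, 87]
  [7, 69, ∞]
D(2):
  [∞, -∞, 87]
  [-∞, ∞, 87]
  [7, 69, ∞]
D(3):
  [∞, 69, 87]
  [7, ∞, 87]
  [7, 69, ∞]
Answer: C*[2][3] = 87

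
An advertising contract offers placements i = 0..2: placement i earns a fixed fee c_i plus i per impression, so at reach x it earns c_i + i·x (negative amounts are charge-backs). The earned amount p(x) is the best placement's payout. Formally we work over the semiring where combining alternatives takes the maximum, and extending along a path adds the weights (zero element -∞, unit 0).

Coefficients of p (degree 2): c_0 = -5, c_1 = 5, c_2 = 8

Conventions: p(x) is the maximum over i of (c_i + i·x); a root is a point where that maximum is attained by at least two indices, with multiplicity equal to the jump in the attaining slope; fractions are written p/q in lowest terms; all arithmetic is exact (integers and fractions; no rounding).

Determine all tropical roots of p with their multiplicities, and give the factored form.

hull edge (i=0, c=-5) to (i=1, c=5): slope 10, span 1
hull edge (i=1, c=5) to (i=2, c=8): slope 3, span 1
Factored form: p(x) = 8 ⊗ (x ⊕ (-10)) ⊗ (x ⊕ (-3))
Answer: roots = -10 (mult 1), -3 (mult 1)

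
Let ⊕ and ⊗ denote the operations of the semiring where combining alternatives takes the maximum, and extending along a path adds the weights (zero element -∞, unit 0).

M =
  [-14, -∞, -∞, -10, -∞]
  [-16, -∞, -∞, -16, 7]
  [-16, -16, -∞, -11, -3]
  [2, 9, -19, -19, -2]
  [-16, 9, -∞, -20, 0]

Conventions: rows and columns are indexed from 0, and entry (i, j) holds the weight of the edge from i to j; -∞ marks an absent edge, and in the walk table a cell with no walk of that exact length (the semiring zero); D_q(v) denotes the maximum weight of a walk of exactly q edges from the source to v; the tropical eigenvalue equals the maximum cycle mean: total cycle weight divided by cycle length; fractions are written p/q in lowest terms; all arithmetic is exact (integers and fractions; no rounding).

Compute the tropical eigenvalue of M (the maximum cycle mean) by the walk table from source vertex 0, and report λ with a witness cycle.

q=0: [0, -∞, -∞, -∞, -∞]
q=1: [-14, -∞, -∞, -10, -∞]
q=2: [-8, -1, -29, -24, -12]
q=3: [-17, -3, -43, -17, 6]
q=4: [-10, 15, -36, -14, 6]
q=5: [-1, 15, -33, -1, 22]
Optimal cycle mean attained by: cycle 1->4->1, total 7 + 9, length 2.
Answer: λ = 8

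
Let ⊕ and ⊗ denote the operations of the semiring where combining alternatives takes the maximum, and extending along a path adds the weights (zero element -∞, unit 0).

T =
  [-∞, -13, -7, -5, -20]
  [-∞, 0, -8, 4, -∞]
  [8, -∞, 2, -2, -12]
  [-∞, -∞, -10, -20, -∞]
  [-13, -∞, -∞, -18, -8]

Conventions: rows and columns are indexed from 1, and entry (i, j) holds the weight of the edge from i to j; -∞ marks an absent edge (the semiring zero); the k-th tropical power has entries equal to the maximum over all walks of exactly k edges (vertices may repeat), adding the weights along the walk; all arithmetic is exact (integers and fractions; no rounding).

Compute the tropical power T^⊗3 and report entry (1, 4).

T^⊗2:
  [1, -13, -5, -9, -19]
  [0, 0, -6, 4, -20]
  [10, -5, 4, 3, -10]
  [-2, -∞, -8, -12, -22]
  [-21, -26, -20, -18, -16]
T^⊗3:
  [3, -12, -3, -4, -17]
  [2, 0, -4, 4, -18]
  [12, -3, 6, 5, -8]
  [0, -15, -6, -7, -20]
  [-12, -26, -18, -22, -24]
Key observation: the optimum is the walk 1->3->1->4, with weight (-7) + 8 + (-5) = -4.
Optimal value attained by: walk 1->3->1->4.
Answer: (T^⊗3)[1][4] = -4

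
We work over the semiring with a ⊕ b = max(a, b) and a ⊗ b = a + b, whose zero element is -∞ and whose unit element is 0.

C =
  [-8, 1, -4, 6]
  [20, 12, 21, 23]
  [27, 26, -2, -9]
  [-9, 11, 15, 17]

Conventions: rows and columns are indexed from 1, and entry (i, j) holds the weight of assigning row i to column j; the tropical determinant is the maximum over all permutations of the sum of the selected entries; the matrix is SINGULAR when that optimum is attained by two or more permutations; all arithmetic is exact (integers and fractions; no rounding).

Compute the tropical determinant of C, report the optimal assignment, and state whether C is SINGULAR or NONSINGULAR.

σ = (1, 2, 3, 4): (-8) + 12 + (-2) + 17 = 19
σ = (1, 2, 4, 3): (-8) + 12 + (-9) + 15 = 10
σ = (1, 3, 2, 4): (-8) + 21 + 26 + 17 = 56
σ = (1, 3, 4, 2): (-8) + 21 + (-9) + 11 = 15
σ = (1, 4, 2, 3): (-8) + 23 + 26 + 15 = 56
σ = (1, 4, 3, 2): (-8) + 23 + (-2) + 11 = 24
σ = (2, 1, 3, 4): 1 + 20 + (-2) + 17 = 36
σ = (2, 1, 4, 3): 1 + 20 + (-9) + 15 = 27
σ = (2, 3, 1, 4): 1 + 21 + 27 + 17 = 66
σ = (2, 3, 4, 1): 1 + 21 + (-9) + (-9) = 4
σ = (2, 4, 1, 3): 1 + 23 + 27 + 15 = 66
σ = (2, 4, 3, 1): 1 + 23 + (-2) + (-9) = 13
σ = (3, 1, 2, 4): (-4) + 20 + 26 + 17 = 59
σ = (3, 1, 4, 2): (-4) + 20 + (-9) + 11 = 18
σ = (3, 2, 1, 4): (-4) + 12 + 27 + 17 = 52
σ = (3, 2, 4, 1): (-4) + 12 + (-9) + (-9) = -10
σ = (3, 4, 1, 2): (-4) + 23 + 27 + 11 = 57
σ = (3, 4, 2, 1): (-4) + 23 + 26 + (-9) = 36
σ = (4, 1, 2, 3): 6 + 20 + 26 + 15 = 67
σ = (4, 1, 3, 2): 6 + 20 + (-2) + 11 = 35
σ = (4, 2, 1, 3): 6 + 12 + 27 + 15 = 60
σ = (4, 2, 3, 1): 6 + 12 + (-2) + (-9) = 7
σ = (4, 3, 1, 2): 6 + 21 + 27 + 11 = 65
σ = (4, 3, 2, 1): 6 + 21 + 26 + (-9) = 44
Optimal value attained by: σ = (4, 1, 2, 3).
Answer: det⊕(C) = 67; verdict: NONSINGULAR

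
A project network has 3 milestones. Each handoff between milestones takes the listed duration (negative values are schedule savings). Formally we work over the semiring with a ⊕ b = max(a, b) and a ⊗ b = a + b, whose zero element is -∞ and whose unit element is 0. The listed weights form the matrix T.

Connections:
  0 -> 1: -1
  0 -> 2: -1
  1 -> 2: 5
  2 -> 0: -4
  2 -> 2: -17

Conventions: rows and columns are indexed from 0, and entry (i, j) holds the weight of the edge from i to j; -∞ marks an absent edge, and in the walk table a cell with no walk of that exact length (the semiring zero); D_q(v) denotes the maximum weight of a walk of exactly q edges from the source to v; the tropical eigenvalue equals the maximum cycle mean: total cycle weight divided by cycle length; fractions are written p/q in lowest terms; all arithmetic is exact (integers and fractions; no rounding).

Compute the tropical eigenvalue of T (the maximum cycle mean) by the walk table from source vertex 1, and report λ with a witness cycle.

q=0: [-∞, 0, -∞]
q=1: [-∞, -∞, 5]
q=2: [1, -∞, -12]
q=3: [-16, 0, 0]
Optimal cycle mean attained by: cycle 0->1->2->0, total (-1) + 5 + (-4), length 3.
Answer: λ = 0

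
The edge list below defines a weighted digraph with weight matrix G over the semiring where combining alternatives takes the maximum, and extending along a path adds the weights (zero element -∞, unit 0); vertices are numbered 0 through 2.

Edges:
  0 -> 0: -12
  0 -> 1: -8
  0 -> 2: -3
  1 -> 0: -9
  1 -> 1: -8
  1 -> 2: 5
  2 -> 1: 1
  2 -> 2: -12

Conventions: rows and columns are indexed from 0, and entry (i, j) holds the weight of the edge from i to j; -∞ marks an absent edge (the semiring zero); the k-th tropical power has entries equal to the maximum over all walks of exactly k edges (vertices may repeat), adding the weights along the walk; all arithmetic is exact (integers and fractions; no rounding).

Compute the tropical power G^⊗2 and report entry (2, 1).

G^⊗2:
  [-17, -2, -3]
  [-17, 6, -3]
  [-8, -7, 6]
Key observation: the optimum is the walk 2->1->1, with weight 1 + (-8) = -7.
Optimal value attained by: walk 2->1->1.
Answer: (G^⊗2)[2][1] = -7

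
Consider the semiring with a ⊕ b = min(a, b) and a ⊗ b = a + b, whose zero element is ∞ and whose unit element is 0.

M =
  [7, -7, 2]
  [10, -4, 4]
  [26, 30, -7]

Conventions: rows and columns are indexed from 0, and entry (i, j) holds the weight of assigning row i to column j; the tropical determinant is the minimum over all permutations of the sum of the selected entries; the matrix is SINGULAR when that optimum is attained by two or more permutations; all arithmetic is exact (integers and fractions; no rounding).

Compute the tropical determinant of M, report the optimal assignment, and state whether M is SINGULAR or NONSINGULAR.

σ = (0, 1, 2): 7 + (-4) + (-7) = -4
σ = (0, 2, 1): 7 + 4 + 30 = 41
σ = (1, 0, 2): (-7) + 10 + (-7) = -4
σ = (1, 2, 0): (-7) + 4 + 26 = 23
σ = (2, 0, 1): 2 + 10 + 30 = 42
σ = (2, 1, 0): 2 + (-4) + 26 = 24
Optimal value attained by: σ = (0, 1, 2).
Answer: det⊕(M) = -4; verdict: SINGULAR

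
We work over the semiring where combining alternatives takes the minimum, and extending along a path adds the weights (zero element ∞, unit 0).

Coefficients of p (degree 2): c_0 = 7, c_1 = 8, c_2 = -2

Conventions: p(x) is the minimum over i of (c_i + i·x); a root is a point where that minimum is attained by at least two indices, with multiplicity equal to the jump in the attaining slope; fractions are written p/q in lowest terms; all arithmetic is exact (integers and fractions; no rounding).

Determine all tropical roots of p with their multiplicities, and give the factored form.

hull edge (i=0, c=7) to (i=2, c=-2): slope -9/2, span 2
Factored form: p(x) = -2 ⊗ (x ⊕ 9/2) ⊗ (x ⊕ 9/2)
Answer: roots = 9/2 (mult 2)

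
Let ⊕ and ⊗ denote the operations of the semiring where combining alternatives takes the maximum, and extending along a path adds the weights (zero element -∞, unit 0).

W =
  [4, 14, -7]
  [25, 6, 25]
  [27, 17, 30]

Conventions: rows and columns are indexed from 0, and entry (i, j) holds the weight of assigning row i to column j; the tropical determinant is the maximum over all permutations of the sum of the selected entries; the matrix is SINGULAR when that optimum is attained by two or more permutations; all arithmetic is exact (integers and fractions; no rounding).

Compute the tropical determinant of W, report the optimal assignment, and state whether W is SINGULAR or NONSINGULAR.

σ = (0, 1, 2): 4 + 6 + 30 = 40
σ = (0, 2, 1): 4 + 25 + 17 = 46
σ = (1, 0, 2): 14 + 25 + 30 = 69
σ = (1, 2, 0): 14 + 25 + 27 = 66
σ = (2, 0, 1): (-7) + 25 + 17 = 35
σ = (2, 1, 0): (-7) + 6 + 27 = 26
Optimal value attained by: σ = (1, 0, 2).
Answer: det⊕(W) = 69; verdict: NONSINGULAR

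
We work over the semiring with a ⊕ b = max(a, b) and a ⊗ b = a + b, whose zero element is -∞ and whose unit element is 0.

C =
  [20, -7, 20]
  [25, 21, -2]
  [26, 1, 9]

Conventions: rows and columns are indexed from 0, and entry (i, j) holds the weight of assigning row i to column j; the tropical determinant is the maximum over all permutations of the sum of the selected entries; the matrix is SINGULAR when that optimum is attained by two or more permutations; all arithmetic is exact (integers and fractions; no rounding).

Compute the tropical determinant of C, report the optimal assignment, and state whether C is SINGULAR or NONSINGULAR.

σ = (0, 1, 2): 20 + 21 + 9 = 50
σ = (0, 2, 1): 20 + (-2) + 1 = 19
σ = (1, 0, 2): (-7) + 25 + 9 = 27
σ = (1, 2, 0): (-7) + (-2) + 26 = 17
σ = (2, 0, 1): 20 + 25 + 1 = 46
σ = (2, 1, 0): 20 + 21 + 26 = 67
Optimal value attained by: σ = (2, 1, 0).
Answer: det⊕(C) = 67; verdict: NONSINGULAR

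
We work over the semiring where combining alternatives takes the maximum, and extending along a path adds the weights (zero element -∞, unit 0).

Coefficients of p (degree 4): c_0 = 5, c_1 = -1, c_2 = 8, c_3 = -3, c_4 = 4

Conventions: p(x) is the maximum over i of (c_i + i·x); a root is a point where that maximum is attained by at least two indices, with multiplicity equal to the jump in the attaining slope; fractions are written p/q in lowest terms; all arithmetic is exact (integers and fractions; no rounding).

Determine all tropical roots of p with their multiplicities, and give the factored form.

hull edge (i=0, c=5) to (i=2, c=8): slope 3/2, span 2
hull edge (i=2, c=8) to (i=4, c=4): slope -2, span 2
Factored form: p(x) = 4 ⊗ (x ⊕ (-3/2)) ⊗ (x ⊕ (-3/2)) ⊗ (x ⊕ 2) ⊗ (x ⊕ 2)
Answer: roots = -3/2 (mult 2), 2 (mult 2)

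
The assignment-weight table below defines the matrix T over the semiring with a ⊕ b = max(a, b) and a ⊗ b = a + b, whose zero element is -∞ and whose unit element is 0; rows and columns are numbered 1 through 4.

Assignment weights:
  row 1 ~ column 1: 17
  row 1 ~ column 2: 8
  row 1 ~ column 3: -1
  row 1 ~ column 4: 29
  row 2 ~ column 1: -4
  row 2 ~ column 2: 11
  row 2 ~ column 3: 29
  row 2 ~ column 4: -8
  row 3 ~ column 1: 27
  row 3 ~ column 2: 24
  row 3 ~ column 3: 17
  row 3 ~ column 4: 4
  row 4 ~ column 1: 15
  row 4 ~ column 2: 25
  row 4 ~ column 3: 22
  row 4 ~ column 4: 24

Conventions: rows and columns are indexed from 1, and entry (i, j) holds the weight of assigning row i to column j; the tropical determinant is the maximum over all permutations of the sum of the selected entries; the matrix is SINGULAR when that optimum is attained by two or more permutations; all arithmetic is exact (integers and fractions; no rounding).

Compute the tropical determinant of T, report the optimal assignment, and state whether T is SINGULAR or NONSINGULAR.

σ = (1, 2, 3, 4): 17 + 11 + 17 + 24 = 69
σ = (1, 2, 4, 3): 17 + 11 + 4 + 22 = 54
σ = (1, 3, 2, 4): 17 + 29 + 24 + 24 = 94
σ = (1, 3, 4, 2): 17 + 29 + 4 + 25 = 75
σ = (1, 4, 2, 3): 17 + (-8) + 24 + 22 = 55
σ = (1, 4, 3, 2): 17 + (-8) + 17 + 25 = 51
σ = (2, 1, 3, 4): 8 + (-4) + 17 + 24 = 45
σ = (2, 1, 4, 3): 8 + (-4) + 4 + 22 = 30
σ = (2, 3, 1, 4): 8 + 29 + 27 + 24 = 88
σ = (2, 3, 4, 1): 8 + 29 + 4 + 15 = 56
σ = (2, 4, 1, 3): 8 + (-8) + 27 + 22 = 49
σ = (2, 4, 3, 1): 8 + (-8) + 17 + 15 = 32
σ = (3, 1, 2, 4): (-1) + (-4) + 24 + 24 = 43
σ = (3, 1, 4, 2): (-1) + (-4) + 4 + 25 = 24
σ = (3, 2, 1, 4): (-1) + 11 + 27 + 24 = 61
σ = (3, 2, 4, 1): (-1) + 11 + 4 + 15 = 29
σ = (3, 4, 1, 2): (-1) + (-8) + 27 + 25 = 43
σ = (3, 4, 2, 1): (-1) + (-8) + 24 + 15 = 30
σ = (4, 1, 2, 3): 29 + (-4) + 24 + 22 = 71
σ = (4, 1, 3, 2): 29 + (-4) + 17 + 25 = 67
σ = (4, 2, 1, 3): 29 + 11 + 27 + 22 = 89
σ = (4, 2, 3, 1): 29 + 11 + 17 + 15 = 72
σ = (4, 3, 1, 2): 29 + 29 + 27 + 25 = 110
σ = (4, 3, 2, 1): 29 + 29 + 24 + 15 = 97
Optimal value attained by: σ = (4, 3, 1, 2).
Answer: det⊕(T) = 110; verdict: NONSINGULAR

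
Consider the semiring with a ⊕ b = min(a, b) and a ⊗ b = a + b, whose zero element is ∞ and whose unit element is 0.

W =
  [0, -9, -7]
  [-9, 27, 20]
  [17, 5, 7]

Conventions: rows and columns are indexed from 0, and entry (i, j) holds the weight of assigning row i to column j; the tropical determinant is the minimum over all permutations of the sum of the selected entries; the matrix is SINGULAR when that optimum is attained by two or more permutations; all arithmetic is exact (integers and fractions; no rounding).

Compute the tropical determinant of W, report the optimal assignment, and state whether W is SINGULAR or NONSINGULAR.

σ = (0, 1, 2): 0 + 27 + 7 = 34
σ = (0, 2, 1): 0 + 20 + 5 = 25
σ = (1, 0, 2): (-9) + (-9) + 7 = -11
σ = (1, 2, 0): (-9) + 20 + 17 = 28
σ = (2, 0, 1): (-7) + (-9) + 5 = -11
σ = (2, 1, 0): (-7) + 27 + 17 = 37
Optimal value attained by: σ = (1, 0, 2).
Answer: det⊕(W) = -11; verdict: SINGULAR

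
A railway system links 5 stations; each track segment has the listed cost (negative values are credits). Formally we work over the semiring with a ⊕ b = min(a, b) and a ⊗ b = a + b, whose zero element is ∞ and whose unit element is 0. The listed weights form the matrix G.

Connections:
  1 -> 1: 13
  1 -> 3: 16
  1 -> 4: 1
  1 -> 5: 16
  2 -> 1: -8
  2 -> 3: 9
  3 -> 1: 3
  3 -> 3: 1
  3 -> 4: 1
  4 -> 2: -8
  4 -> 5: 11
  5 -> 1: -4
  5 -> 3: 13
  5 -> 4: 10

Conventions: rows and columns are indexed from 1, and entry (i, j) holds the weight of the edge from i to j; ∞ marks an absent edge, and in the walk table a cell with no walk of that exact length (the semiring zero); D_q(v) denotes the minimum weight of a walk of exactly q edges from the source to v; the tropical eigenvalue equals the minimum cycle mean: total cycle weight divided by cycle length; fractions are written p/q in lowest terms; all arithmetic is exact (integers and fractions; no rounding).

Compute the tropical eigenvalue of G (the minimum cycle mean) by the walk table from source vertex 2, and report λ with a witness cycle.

q=0: [∞, 0, ∞, ∞, ∞]
q=1: [-8, ∞, 9, ∞, ∞]
q=2: [5, ∞, 8, -7, 8]
q=3: [4, -15, 9, 6, 4]
q=4: [-23, -2, -6, 5, 17]
q=5: [-10, -3, -7, -22, -7]
Optimal cycle mean attained by: cycle 1->4->2->1, total 1 + (-8) + (-8), length 3.
Answer: λ = -5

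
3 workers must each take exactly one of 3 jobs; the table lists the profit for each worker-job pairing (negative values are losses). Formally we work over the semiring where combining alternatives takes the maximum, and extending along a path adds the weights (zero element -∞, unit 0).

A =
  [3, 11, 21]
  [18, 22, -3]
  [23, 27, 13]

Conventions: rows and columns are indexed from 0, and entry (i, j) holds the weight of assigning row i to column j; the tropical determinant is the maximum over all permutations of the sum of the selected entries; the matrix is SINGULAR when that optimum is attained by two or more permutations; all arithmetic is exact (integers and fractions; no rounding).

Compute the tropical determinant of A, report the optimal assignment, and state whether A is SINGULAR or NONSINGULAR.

σ = (0, 1, 2): 3 + 22 + 13 = 38
σ = (0, 2, 1): 3 + (-3) + 27 = 27
σ = (1, 0, 2): 11 + 18 + 13 = 42
σ = (1, 2, 0): 11 + (-3) + 23 = 31
σ = (2, 0, 1): 21 + 18 + 27 = 66
σ = (2, 1, 0): 21 + 22 + 23 = 66
Optimal value attained by: σ = (2, 0, 1).
Answer: det⊕(A) = 66; verdict: SINGULAR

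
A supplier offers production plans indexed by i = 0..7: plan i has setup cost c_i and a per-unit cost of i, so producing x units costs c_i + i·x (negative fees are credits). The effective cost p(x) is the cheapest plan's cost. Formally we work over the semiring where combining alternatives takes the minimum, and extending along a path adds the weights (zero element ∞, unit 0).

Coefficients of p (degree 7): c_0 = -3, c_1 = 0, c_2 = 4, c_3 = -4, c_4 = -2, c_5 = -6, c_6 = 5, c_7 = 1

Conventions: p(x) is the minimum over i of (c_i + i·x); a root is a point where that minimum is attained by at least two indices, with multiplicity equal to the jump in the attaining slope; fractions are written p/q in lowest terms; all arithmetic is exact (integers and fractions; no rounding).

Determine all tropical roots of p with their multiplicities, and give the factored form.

hull edge (i=0, c=-3) to (i=5, c=-6): slope -3/5, span 5
hull edge (i=5, c=-6) to (i=7, c=1): slope 7/2, span 2
Factored form: p(x) = 1 ⊗ (x ⊕ (-7/2)) ⊗ (x ⊕ (-7/2)) ⊗ (x ⊕ 3/5) ⊗ (x ⊕ 3/5) ⊗ (x ⊕ 3/5) ⊗ (x ⊕ 3/5) ⊗ (x ⊕ 3/5)
Answer: roots = -7/2 (mult 2), 3/5 (mult 5)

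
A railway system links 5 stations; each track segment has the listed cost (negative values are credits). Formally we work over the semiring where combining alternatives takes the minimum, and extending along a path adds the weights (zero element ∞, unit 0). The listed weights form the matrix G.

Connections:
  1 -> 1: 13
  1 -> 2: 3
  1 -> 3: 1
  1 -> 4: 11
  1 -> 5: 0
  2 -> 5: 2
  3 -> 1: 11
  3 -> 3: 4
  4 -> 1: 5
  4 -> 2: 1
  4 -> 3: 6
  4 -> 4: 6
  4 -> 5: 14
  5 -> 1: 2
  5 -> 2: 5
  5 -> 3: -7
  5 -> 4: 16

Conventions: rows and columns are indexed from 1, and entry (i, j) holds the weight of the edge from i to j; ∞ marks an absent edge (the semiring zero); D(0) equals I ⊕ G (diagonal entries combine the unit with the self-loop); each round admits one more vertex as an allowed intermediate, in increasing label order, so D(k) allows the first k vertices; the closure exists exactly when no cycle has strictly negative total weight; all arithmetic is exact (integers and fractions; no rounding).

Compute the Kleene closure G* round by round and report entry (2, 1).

D(0):
  [0, 3, 1, 11, 0]
  [∞, 0, ∞, ∞, 2]
  [11, ∞, 0, ∞, ∞]
  [5, 1, 6, 0, 14]
  [2, 5, -7, 16, 0]
D(1):
  [0, 3, 1, 11, 0]
  [∞, 0, ∞, ∞, 2]
  [11, 14, 0, 22, 11]
  [5, 1, 6, 0, 5]
  [2, 5, -7, 13, 0]
D(2):
  [0, 3, 1, 11, 0]
  [∞, 0, ∞, ∞, 2]
  [11, 14, 0, 22, 11]
  [5, 1, 6, 0, 3]
  [2, 5, -7, 13, 0]
D(3):
  [0, 3, 1, 11, 0]
  [∞, 0, ∞, ∞, 2]
  [11, 14, 0, 22, 11]
  [5, 1, 6, 0, 3]
  [2, 5, -7, 13, 0]
D(4):
  [0, 3, 1, 11, 0]
  [∞, 0, ∞, ∞, 2]
  [11, 14, 0, 22, 11]
  [5, 1, 6, 0, 3]
  [2, 5, -7, 13, 0]
D(5):
  [0, 3, -7, 11, 0]
  [4, 0, -5, 15, 2]
  [11, 14, 0, 22, 11]
  [5, 1, -4, 0, 3]
  [2, 5, -7, 13, 0]
Answer: G*[2][1] = 4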